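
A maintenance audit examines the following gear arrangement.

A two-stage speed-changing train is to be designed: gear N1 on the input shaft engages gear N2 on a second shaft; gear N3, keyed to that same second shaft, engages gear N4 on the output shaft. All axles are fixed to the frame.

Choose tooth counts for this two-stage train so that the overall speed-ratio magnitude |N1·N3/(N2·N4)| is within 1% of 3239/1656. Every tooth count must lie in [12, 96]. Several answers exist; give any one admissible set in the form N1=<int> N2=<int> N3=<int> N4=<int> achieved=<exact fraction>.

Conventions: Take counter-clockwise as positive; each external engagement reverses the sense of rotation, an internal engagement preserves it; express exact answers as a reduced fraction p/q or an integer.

N1=41 N2=18 N3=79 N4=92 achieved=3239/1656

class = fixed-axis compound train [2-stage, 3239/1656 wanted]
target = 3239/1656 in lowest terms: an exact hit needs N1·N3 = k·3239 and N2·N4 = k·1656 for one integer k, every count in [12, 96]; additionally prefer no 1:1 stage (N1 ≠ N2, N3 ≠ N4)
k = 1: N1·N3 = 3239 = 41·79, N2·N4 = 1656 = 18·92
achieved = 41·79/(18·92) = 3239/1656; |achieved − target| = 0 ≤ 3239/165600 ✓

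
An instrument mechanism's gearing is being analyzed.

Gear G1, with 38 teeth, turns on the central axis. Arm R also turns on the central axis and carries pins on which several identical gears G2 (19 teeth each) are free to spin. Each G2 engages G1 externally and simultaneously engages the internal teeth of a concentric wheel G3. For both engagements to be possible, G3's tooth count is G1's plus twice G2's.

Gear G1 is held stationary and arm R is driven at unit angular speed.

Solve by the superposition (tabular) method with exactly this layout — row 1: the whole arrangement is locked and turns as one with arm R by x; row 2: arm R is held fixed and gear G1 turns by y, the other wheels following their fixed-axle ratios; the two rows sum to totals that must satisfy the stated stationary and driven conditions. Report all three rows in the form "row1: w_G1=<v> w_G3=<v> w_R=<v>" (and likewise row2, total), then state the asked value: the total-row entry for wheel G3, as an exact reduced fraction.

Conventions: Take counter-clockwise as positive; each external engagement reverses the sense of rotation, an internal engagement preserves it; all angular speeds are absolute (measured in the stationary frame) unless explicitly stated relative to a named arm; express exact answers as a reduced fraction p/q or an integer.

recognized (axles ride arm R): planetary set, 38/19/76 teeth
superposition row 1 [locked train]: every member turns x
row 2 (arm held, sun turns y): ω_ring = −(38/76)·y, ω_arm = 0
boundary: total ω_sun = x + y = 0 and total ω_arm = x = 1  ⇒  y = -1, x = 1
row 2 ring = −(38/76)·(-1) = 1/2
totals (row 1 + row 2): sun 1 + (-1) = 0, ring 1 + 1/2 = 3/2, arm 1 + 0 = 1
asked cell (total, ring) = 3/2

row1: w_G1=1 w_G3=1 w_R=1
row2: w_G1=-1 w_G3=1/2 w_R=0
total: w_G1=0 w_G3=3/2 w_R=1
asked value: 3/2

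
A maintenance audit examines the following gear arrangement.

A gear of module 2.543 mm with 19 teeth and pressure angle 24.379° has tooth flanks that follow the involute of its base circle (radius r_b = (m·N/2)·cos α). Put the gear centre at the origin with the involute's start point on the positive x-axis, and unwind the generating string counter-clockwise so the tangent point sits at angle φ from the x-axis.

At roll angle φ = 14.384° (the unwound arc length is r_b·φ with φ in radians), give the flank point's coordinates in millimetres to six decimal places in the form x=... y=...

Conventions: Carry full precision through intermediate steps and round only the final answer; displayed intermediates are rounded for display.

topology: single-mesh involute geometry — m = 2.543, N = 19
pitch radius r_p = m·N/2 = 2.543·19/2 = 24.158500
base radius r_b = r_p·cos α = 24.158500·cos 24.379° = 22.004408
roll angle φ = 14.384° = 0.25104816 rad
x = r_b·(cos φ + φ·sin φ) = 22.686936
y = r_b·(sin φ − φ·cos φ) = 0.115324

x=22.686936 y=0.115324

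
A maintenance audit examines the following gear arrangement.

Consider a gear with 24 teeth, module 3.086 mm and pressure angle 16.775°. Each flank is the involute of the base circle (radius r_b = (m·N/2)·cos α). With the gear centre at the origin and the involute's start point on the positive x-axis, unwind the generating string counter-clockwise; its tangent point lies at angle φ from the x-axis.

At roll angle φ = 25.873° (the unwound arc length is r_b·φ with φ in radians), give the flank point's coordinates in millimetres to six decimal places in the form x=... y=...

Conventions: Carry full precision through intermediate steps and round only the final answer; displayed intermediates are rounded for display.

x=38.888922 y=1.066254

single-mesh involute tooth geometry (24T wheel at module 3.086)
pitch radius r_p = m·N/2 = 3.086·24/2 = 37.032000
base radius r_b = r_p·cos α = 37.032000·cos 16.775° = 35.456123
roll angle φ = 25.873° = 0.45156904 rad
x = r_b·(cos φ + φ·sin φ) = 38.888922
y = r_b·(sin φ − φ·cos φ) = 1.066254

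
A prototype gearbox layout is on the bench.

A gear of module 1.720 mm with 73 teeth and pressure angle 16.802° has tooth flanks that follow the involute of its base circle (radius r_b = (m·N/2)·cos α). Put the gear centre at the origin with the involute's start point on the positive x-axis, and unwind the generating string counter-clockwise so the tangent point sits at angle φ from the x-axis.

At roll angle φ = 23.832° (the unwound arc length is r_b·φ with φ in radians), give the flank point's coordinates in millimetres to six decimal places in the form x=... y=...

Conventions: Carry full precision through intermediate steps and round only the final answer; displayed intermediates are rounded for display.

single-mesh involute tooth geometry (73T wheel at module 1.720)
pitch radius r_p = m·N/2 = 1.720·73/2 = 62.780000
base radius r_b = r_p·cos α = 62.780000·cos 16.802° = 60.099885
roll angle φ = 23.832° = 0.41594687 rad
x = r_b·(cos φ + φ·sin φ) = 65.076159
y = r_b·(sin φ − φ·cos φ) = 1.416881

x=65.076159 y=1.416881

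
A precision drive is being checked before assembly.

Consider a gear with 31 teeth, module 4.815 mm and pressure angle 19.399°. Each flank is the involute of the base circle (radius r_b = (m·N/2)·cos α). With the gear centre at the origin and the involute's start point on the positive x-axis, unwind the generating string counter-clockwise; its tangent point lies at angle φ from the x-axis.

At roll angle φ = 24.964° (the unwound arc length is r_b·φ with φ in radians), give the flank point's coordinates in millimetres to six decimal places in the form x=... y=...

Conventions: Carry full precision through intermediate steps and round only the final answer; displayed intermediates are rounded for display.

x=76.763577 y=1.904282

class = single-mesh tooth geometry [base-circle involute, m = 4.815, 31T]
pitch radius r_p = m·N/2 = 4.815·31/2 = 74.632500
base radius r_b = r_p·cos α = 74.632500·cos 19.399° = 70.395498
roll angle φ = 24.964° = 0.43570399 rad
x = r_b·(cos φ + φ·sin φ) = 76.763577
y = r_b·(sin φ − φ·cos φ) = 1.904282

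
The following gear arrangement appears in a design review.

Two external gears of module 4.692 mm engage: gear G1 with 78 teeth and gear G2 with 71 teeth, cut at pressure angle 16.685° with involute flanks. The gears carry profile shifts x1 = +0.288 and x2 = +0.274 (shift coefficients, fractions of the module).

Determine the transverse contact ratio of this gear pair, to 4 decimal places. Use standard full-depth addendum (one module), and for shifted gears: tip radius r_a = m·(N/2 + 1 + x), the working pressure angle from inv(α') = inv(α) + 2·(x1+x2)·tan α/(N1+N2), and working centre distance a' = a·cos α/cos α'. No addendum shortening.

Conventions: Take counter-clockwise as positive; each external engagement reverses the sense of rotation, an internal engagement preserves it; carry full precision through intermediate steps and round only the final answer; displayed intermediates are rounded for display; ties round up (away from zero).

1.9534

single-mesh involute tooth geometry (78T engaging 71T at module 4.692)
base radii: r_b1 = 175.283783, r_b2 = 159.553187
tip radii: r_a1 = 189.031296, r_a2 = 172.543608
inv(α') = inv(16.685°) + 2·(+0.288+0.274)·tan α/(78+71) = 0.01078189  ⇒  α' = 18.01164°
a' = a·cos α / cos α' = 349.5540·cos 16.685°/cos 18.01164° = 352.091675
action lengths: √(r_a1²−r_b1²) = 70.770236, √(r_a2²−r_b2²) = 65.681635
base pitch p_b = π·m·cos α = 14.119750
CR = (70.770236 + 65.681635 − 352.091675·sin 18.01164°)/14.119750 = 1.953401
contact ratio ≈ 1.9534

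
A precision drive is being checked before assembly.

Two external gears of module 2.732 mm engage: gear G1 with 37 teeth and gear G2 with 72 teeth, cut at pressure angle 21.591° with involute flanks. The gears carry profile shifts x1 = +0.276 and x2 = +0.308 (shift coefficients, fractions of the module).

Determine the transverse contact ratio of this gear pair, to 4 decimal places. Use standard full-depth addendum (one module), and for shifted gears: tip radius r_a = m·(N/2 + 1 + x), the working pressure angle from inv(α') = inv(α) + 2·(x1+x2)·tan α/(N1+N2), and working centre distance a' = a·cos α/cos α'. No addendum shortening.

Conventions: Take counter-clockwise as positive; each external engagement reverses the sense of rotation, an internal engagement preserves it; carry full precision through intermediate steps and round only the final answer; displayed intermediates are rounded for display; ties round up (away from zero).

class = single-mesh tooth geometry [involute pair 37T × 72T, m = 2.732]
base radii: r_b1 = 46.995685, r_b2 = 91.451063
tip radii: r_a1 = 54.028032, r_a2 = 101.925456
inv(α') = inv(21.591°) + 2·(+0.276+0.308)·tan α/(37+72) = 0.02315294  ⇒  α' = 23.03297°
a' = a·cos α / cos α' = 148.8940·cos 21.591°/cos 23.03297° = 150.439833
action lengths: √(r_a1²−r_b1²) = 26.653964, √(r_a2²−r_b2²) = 45.005574
base pitch p_b = π·m·cos α = 7.980611
CR = (26.653964 + 45.005574 − 150.439833·sin 23.03297°)/7.980611 = 1.603679
contact ratio ≈ 1.6037

1.6037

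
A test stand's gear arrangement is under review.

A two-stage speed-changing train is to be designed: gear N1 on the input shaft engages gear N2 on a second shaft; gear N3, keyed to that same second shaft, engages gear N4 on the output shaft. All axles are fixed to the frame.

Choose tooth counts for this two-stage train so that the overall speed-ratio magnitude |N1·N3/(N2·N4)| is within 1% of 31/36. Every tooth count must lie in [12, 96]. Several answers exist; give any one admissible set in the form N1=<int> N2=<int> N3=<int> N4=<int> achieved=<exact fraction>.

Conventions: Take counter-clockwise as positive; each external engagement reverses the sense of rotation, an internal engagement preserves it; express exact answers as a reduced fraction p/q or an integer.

2-stage fixed-axis compound train for ratio 31/36
target = 31/36 in lowest terms: an exact hit needs N1·N3 = k·31 and N2·N4 = k·36 for one integer k, every count in [12, 96]; additionally prefer no 1:1 stage (N1 ≠ N2, N3 ≠ N4)
k = 1…11: no 1:1-free in-range split of k·31 and k·36 into factor pairs; take k = 12
k = 12: N1·N3 = 372 = 12·31, N2·N4 = 432 = 36·12
achieved = 12·31/(36·12) = 31/36; |achieved − target| = 0 ≤ 31/3600 ✓

N1=12 N2=36 N3=31 N4=12 achieved=31/36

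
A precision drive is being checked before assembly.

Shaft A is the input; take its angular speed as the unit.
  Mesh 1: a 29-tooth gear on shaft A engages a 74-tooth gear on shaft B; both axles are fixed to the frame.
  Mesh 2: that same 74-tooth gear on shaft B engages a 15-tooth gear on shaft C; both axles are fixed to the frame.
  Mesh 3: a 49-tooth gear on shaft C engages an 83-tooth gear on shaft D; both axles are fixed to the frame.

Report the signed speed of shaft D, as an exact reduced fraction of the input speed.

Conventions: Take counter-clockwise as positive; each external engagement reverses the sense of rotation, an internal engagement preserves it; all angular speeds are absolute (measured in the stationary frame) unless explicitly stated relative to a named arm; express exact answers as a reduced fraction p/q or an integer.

-1421/1245

3-mesh fixed-axis compound train (all bearings frame-fixed)
mesh 1 [29T→74T]: |ω|/ω_in = 1×29/74 = 29/74, sense flips to −
mesh 2 [74T→15T]: |ω|/ω_in = (29/74)×74/15 = 29/15, sense flips to +
mesh 3 [49T→83T]: |ω|/ω_in = (29/15)×49/83 = 1421/1245, sense flips to −
signed output speed (× input speed) = -1421/1245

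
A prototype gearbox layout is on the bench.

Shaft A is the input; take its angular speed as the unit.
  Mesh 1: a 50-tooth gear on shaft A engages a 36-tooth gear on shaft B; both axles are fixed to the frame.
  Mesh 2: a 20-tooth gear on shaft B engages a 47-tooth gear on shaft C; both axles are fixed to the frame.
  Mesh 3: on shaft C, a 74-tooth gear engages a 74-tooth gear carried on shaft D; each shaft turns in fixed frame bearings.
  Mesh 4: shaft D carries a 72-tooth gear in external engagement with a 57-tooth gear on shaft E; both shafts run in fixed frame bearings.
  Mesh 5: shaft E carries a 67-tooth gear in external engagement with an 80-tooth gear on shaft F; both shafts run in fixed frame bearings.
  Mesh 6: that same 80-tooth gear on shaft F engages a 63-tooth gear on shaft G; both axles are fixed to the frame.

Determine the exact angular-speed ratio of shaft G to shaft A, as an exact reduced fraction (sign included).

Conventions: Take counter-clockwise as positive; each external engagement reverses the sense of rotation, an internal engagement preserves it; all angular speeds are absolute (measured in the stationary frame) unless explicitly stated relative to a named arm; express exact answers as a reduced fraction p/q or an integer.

class = fixed-axis compound train [6 meshes; 6 ratios multiply, 6 sense flips]
mesh 1 [50T→36T]: running ratio 25/18, sense −
mesh 2 [20T→47T]: running ratio 250/423, sense +
mesh 3 [74T→74T]: running ratio 250/423, sense −
mesh 4 [72T→57T]: running ratio 2000/2679, sense +
mesh 5 [67T→80T]: running ratio 1675/2679, sense −
mesh 6 [80T→63T]: running ratio 134000/168777, sense +
ω_out/ω_in = 134000/168777

134000/168777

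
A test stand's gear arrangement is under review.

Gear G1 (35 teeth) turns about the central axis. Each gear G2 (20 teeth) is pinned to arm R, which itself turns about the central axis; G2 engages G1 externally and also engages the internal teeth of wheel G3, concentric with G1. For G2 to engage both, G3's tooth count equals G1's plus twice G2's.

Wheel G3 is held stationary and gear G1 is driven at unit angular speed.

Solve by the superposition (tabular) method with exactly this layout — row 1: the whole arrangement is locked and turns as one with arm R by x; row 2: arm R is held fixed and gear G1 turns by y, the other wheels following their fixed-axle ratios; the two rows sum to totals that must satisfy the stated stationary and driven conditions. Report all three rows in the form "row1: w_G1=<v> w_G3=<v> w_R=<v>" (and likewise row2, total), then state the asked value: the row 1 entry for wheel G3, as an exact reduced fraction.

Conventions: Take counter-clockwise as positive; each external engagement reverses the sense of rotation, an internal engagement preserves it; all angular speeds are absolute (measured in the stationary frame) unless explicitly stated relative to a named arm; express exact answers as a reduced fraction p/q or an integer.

row1: w_G1=7/22 w_G3=7/22 w_R=7/22
row2: w_G1=15/22 w_G3=-7/22 w_R=0
total: w_G1=1 w_G3=0 w_R=7/22
asked value: 7/22

topology: planetary set — G1 35T / G2 20T / G3 75T, arm = carrier (Willis)
row 1 (train locked, turned with arm): all members turn x
superposition row 2 [arm held]: sun y, ring −(35/75)·y, arm 0
boundary: total ω_ring = x − (35/75)·y = 0 and total ω_sun = x + y = 1  ⇒  y = 15/22, x = 7/22
row 2 ring = −(35/75)·15/22 = -7/22
totals (row 1 + row 2): sun 7/22 + 15/22 = 1, ring 7/22 + (-7/22) = 0, arm 7/22 + 0 = 7/22
asked cell (row1, ring) = 7/22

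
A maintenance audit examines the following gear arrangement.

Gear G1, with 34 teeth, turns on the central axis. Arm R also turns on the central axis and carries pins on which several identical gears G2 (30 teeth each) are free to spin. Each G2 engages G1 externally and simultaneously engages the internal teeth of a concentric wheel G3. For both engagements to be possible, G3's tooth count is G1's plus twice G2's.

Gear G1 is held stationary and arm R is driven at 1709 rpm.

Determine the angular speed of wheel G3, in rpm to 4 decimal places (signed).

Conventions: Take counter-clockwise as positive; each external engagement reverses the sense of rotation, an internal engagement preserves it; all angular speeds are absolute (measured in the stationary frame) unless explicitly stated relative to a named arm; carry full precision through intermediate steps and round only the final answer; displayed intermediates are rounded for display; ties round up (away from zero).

+2327.1489 rpm

recognized (axles ride arm R): planetary set, 34/30/94 teeth
normalise by the input: solve with ω_arm = 1, then scale by 1709 rpm
ring teeth: 34 + 2·30 = 94
34(ω_sun−ω_arm) = −94(ω_ring−ω_arm),  ω_sun = 0, ω_arm = 1
ω_ring = 1 − (34/94)(0−1) = 64/47
scale: ω_ring = 64/47 × 1709 rpm = +2327.1489 rpm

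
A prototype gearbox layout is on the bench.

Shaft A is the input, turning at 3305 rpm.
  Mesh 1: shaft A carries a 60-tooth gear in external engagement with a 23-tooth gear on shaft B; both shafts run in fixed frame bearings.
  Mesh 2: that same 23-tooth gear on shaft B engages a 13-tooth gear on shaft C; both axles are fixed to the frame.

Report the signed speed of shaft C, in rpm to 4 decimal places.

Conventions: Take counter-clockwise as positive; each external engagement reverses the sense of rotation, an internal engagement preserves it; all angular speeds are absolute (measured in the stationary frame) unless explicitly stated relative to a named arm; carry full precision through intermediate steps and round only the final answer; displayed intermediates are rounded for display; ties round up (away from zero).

+15253.8462 rpm

topology: fixed-axis compound train — 2 meshes, A→C
mesh 1 [60T→23T]: ω = 3305.0000×60/23 = 8621.7391 rpm, sense flips to −
mesh 2 [23T→13T]: ω = 8621.7391×23/13 = 15253.8462 rpm, sense flips to +
signed output speed = +15253.8462 rpm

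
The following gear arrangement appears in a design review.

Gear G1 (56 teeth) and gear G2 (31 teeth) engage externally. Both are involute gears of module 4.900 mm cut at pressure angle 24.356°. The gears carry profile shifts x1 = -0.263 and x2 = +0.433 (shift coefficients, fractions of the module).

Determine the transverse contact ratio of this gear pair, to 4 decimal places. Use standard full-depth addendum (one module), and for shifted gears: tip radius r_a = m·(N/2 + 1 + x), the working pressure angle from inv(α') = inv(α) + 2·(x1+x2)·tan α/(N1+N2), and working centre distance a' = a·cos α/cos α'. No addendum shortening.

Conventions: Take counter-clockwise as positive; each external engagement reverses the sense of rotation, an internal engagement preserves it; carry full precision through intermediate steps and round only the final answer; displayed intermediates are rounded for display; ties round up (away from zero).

recognized (one external pair, fixed centres): single-mesh tooth geometry, m = 4.900, N1 = 56, N2 = 31
base radii: r_b1 = 124.989287, r_b2 = 69.190498
tip radii: r_a1 = 140.811300, r_a2 = 82.971700
inv(α') = inv(24.356°) + 2·(-0.263+0.433)·tan α/(56+31) = 0.02937123  ⇒  α' = 24.83965°
a' = a·cos α / cos α' = 213.1500·cos 24.356°/cos 24.83965° = 213.975282
action lengths: √(r_a1²−r_b1²) = 64.849829, √(r_a2²−r_b2²) = 45.792772
base pitch p_b = π·m·cos α = 14.023765
CR = (64.849829 + 45.792772 − 213.975282·sin 24.83965°)/14.023765 = 1.480047
contact ratio ≈ 1.4800

1.4800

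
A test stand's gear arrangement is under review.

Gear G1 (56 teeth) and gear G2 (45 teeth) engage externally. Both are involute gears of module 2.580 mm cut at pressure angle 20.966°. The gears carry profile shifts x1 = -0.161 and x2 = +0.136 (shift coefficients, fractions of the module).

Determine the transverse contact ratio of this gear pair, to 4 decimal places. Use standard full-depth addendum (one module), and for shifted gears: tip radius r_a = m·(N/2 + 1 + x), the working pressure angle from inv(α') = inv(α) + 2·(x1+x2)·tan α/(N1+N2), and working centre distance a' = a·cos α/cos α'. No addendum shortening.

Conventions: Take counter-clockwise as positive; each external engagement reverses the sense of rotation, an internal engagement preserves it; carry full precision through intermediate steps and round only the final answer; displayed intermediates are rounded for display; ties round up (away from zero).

1.7029

topology: single-mesh involute geometry — m = 2.580, 56T/45T pair
base radii: r_b1 = 67.457201, r_b2 = 54.206679
tip radii: r_a1 = 74.404620, r_a2 = 60.980880
inv(α') = inv(20.966°) + 2·(-0.161+0.136)·tan α/(56+45) = 0.01706791  ⇒  α' = 20.89169°
a' = a·cos α / cos α' = 130.2900·cos 20.966°/cos 20.89169° = 130.225391
action lengths: √(r_a1²−r_b1²) = 31.393846, √(r_a2²−r_b2²) = 27.933916
base pitch p_b = π·m·cos α = 7.568680
CR = (31.393846 + 27.933916 − 130.225391·sin 20.89169°)/7.568680 = 1.702947
contact ratio ≈ 1.7029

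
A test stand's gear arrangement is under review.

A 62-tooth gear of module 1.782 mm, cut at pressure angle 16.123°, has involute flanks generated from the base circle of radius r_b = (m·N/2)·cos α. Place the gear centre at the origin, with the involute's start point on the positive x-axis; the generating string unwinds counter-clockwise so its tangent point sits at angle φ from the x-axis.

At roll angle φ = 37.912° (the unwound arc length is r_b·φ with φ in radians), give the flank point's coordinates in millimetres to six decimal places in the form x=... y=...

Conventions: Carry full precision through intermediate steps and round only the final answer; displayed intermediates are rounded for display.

x=63.445865 y=4.903975

class = single-mesh tooth geometry [base-circle involute, m = 1.782, 62T]
pitch radius r_p = m·N/2 = 1.782·62/2 = 55.242000
base radius r_b = r_p·cos α = 55.242000·cos 16.123° = 53.069208
roll angle φ = 37.912° = 0.66168923 rad
x = r_b·(cos φ + φ·sin φ) = 63.445865
y = r_b·(sin φ − φ·cos φ) = 4.903975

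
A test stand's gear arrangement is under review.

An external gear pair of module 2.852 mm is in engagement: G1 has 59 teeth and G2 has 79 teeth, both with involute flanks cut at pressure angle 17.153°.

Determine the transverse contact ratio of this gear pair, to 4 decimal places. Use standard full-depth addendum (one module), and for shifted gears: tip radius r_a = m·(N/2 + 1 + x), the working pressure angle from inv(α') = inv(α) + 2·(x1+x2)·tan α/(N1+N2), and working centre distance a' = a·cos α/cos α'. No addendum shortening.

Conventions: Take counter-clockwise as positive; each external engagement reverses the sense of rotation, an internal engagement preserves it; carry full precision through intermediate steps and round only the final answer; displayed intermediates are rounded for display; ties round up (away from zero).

1.9941

class = single-mesh tooth geometry [involute pair 59T × 79T, m = 2.852]
base radii: r_b1 = 80.391771, r_b2 = 107.643219
tip radii: r_a1 = 86.986000, r_a2 = 115.506000
no profile shift: α' = α, a' = a
action lengths: √(r_a1²−r_b1²) = 33.222392, √(r_a2²−r_b2²) = 41.887629
base pitch p_b = π·m·cos α = 8.561295
CR = (33.222392 + 41.887629 − 196.788000·sin 17.15300°)/8.561295 = 1.994144
contact ratio ≈ 1.9941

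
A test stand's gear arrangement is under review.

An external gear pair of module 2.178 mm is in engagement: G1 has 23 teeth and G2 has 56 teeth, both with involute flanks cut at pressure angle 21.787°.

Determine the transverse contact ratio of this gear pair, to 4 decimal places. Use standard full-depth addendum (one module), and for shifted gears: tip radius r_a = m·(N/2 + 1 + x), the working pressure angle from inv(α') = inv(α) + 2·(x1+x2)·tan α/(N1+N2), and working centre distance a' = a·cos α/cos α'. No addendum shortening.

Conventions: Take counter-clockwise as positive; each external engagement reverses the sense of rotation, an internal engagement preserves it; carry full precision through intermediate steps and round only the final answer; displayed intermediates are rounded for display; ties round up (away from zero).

single-mesh involute tooth geometry (23T engaging 56T at module 2.178)
base radii: r_b1 = 23.257894, r_b2 = 56.627917
tip radii: r_a1 = 27.225000, r_a2 = 63.162000
no profile shift: α' = α, a' = a
action lengths: √(r_a1²−r_b1²) = 14.151713, √(r_a2²−r_b2²) = 27.977085
base pitch p_b = π·m·cos α = 6.353637
CR = (14.151713 + 27.977085 − 86.031000·sin 21.78700°)/6.353637 = 1.605030
contact ratio ≈ 1.6050

1.6050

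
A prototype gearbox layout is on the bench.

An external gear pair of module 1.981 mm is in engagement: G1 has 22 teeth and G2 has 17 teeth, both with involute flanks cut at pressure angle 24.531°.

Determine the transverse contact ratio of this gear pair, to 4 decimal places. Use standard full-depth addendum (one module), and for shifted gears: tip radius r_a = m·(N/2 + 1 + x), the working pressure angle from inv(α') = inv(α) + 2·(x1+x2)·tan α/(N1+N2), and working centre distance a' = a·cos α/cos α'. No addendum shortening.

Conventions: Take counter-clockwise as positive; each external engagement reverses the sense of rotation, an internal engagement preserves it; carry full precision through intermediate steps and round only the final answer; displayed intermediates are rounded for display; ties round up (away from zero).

1.4153

topology: single-mesh involute geometry — m = 1.981, 22T/17T pair
base radii: r_b1 = 19.824074, r_b2 = 15.318603
tip radii: r_a1 = 23.772000, r_a2 = 18.819500
no profile shift: α' = α, a' = a
action lengths: √(r_a1²−r_b1²) = 13.119226, √(r_a2²−r_b2²) = 10.932246
base pitch p_b = π·m·cos α = 5.661742
CR = (13.119226 + 10.932246 − 38.629500·sin 24.53100°)/5.661742 = 1.415300
contact ratio ≈ 1.4153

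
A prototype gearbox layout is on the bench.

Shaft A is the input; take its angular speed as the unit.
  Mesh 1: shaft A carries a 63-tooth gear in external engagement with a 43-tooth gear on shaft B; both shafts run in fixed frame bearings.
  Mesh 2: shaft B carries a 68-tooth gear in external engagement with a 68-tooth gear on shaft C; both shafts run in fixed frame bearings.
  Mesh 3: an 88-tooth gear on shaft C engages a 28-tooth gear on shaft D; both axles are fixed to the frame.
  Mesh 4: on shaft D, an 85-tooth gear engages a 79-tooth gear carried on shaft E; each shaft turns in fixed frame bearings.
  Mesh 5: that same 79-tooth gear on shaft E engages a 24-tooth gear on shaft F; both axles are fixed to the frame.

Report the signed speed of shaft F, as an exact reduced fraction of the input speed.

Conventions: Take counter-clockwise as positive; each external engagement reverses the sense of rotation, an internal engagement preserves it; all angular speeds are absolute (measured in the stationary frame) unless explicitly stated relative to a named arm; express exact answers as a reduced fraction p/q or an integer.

5-mesh fixed-axis compound train (all bearings frame-fixed)
mesh 1 [63T→43T]: |ω|/ω_in = 1×63/43 = 63/43, sense flips to −
mesh 2 [68T→68T]: |ω|/ω_in = (63/43)×68/68 = 63/43, sense flips to +
mesh 3 [88T→28T]: |ω|/ω_in = (63/43)×88/28 = 198/43, sense flips to −
mesh 4 [85T→79T]: |ω|/ω_in = (198/43)×85/79 = 16830/3397, sense flips to +
mesh 5 [79T→24T]: |ω|/ω_in = (16830/3397)×79/24 = 2805/172, sense flips to −
signed output speed (× input speed) = -2805/172

-2805/172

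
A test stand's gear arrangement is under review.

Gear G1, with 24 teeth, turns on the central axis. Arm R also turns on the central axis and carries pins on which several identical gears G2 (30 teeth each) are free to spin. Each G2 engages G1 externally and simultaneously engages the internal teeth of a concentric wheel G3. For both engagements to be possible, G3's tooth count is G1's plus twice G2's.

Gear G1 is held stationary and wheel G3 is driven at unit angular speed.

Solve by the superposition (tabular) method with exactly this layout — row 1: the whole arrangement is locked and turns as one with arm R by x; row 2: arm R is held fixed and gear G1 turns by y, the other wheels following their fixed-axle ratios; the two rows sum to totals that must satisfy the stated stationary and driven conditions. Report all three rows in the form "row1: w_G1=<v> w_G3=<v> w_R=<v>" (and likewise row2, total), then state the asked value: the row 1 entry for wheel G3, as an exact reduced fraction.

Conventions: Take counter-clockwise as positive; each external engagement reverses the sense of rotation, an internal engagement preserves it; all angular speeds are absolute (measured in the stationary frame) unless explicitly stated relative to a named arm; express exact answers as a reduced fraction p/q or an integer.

topology: planetary set — G1 24T / G2 30T / G3 84T, arm = carrier (Willis)
superposition row 1 [locked train]: every member turns x
row 2: sun turns y, ring = −(24/84)·y, arm 0
boundary: total ω_sun = x + y = 0 and total ω_ring = x − (24/84)·y = 1  ⇒  y = -7/9, x = 7/9
row 2 ring = −(24/84)·(-7/9) = 2/9
totals (row 1 + row 2): sun 7/9 + (-7/9) = 0, ring 7/9 + 2/9 = 1, arm 7/9 + 0 = 7/9
asked cell (row1, ring) = 7/9

row1: w_G1=7/9 w_G3=7/9 w_R=7/9
row2: w_G1=-7/9 w_G3=2/9 w_R=0
total: w_G1=0 w_G3=1 w_R=7/9
asked value: 7/9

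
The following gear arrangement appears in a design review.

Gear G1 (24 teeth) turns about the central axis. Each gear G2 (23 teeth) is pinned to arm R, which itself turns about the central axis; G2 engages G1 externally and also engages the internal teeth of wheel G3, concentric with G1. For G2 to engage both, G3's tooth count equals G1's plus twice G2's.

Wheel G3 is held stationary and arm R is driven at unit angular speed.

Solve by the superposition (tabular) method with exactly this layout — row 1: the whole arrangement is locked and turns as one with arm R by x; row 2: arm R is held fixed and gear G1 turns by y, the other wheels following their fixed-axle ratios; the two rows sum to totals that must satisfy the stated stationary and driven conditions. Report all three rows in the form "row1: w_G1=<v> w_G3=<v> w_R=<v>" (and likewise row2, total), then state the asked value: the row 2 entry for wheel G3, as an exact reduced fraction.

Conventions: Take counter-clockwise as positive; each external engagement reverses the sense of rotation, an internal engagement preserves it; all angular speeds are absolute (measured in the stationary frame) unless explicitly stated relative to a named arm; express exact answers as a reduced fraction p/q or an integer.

class = planetary set [G3 = 24+2·23 = 70; Willis about the carrier]
row 1: whole set turns with the arm by x
row 2 — arm fixed, fixed-axis ratios: sun y, ring −(24/70)·y, arm 0
boundary: total ω_ring = x − (24/70)·y = 0 and total ω_arm = x = 1  ⇒  y = 35/12, x = 1
row 2 ring = −(24/70)·35/12 = -1
totals (row 1 + row 2): sun 1 + 35/12 = 47/12, ring 1 + (-1) = 0, arm 1 + 0 = 1
asked cell (row2, ring) = -1

row1: w_G1=1 w_G3=1 w_R=1
row2: w_G1=35/12 w_G3=-1 w_R=0
total: w_G1=47/12 w_G3=0 w_R=1
asked value: -1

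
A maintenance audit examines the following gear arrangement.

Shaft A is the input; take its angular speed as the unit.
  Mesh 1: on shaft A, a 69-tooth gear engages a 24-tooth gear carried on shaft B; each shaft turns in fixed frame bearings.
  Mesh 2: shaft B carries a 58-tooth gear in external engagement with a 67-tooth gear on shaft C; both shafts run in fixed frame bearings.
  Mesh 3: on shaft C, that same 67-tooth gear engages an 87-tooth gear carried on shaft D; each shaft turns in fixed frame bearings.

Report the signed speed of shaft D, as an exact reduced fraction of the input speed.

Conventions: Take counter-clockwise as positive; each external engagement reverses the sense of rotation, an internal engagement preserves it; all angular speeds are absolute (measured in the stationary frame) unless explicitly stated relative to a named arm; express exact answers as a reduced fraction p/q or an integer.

-23/12

3-mesh fixed-axis compound train (all bearings frame-fixed)
mesh 1 [69T→24T]: |ω|/ω_in = 1×69/24 = 23/8, sense flips to −
mesh 2 [58T→67T]: |ω|/ω_in = (23/8)×58/67 = 667/268, sense flips to +
mesh 3 [67T→87T]: |ω|/ω_in = (667/268)×67/87 = 23/12, sense flips to −
signed output speed (× input speed) = -23/12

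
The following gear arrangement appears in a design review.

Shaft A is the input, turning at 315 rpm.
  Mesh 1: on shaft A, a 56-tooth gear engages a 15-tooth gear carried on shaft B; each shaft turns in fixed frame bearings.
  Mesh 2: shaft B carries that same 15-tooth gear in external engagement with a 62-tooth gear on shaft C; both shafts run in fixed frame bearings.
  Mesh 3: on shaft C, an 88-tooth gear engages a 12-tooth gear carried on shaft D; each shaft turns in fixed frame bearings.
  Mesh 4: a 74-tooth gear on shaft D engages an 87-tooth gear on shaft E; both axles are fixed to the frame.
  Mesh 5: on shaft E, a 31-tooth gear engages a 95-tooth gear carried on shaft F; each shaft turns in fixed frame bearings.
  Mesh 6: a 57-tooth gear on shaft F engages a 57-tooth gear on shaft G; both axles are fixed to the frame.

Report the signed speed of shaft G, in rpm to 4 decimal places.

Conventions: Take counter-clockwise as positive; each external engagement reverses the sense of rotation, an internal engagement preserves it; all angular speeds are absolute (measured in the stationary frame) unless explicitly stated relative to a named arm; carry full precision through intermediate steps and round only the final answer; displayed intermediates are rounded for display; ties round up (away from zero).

+579.1071 rpm

class = fixed-axis compound train [6 meshes; 6 ratios multiply, 6 sense flips]
mesh 1 [56T→15T]: ω = 315.0000×56/15 = 1176.0000 rpm, sense flips to −
mesh 2 [15T→62T]: ω = 1176.0000×15/62 = 284.5161 rpm, sense flips to +
mesh 3 [88T→12T]: ω = 284.5161×88/12 = 2086.4516 rpm, sense flips to −
mesh 4 [74T→87T]: ω = 2086.4516×74/87 = 1774.6830 rpm, sense flips to +
mesh 5 [31T→95T]: ω = 1774.6830×31/95 = 579.1071 rpm, sense flips to −
mesh 6 [57T→57T]: ω = 579.1071×57/57 = 579.1071 rpm, sense flips to +
signed output speed = +579.1071 rpm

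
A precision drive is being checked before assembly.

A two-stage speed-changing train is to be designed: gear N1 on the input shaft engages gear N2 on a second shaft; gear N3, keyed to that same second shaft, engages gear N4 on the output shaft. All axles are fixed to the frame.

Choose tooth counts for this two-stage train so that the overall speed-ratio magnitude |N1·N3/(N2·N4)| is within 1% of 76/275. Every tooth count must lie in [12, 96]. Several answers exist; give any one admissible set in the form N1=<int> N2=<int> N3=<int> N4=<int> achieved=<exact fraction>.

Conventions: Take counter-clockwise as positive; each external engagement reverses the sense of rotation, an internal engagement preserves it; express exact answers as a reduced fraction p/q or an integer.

N1=12 N2=15 N3=19 N4=55 achieved=76/275

topology: fixed-axis compound train — 2 stages, target 76/275
target = 76/275 in lowest terms: an exact hit needs N1·N3 = k·76 and N2·N4 = k·275 for one integer k, every count in [12, 96]; additionally prefer no 1:1 stage (N1 ≠ N2, N3 ≠ N4)
k = 1…2: no 1:1-free in-range split of k·76 and k·275 into factor pairs; take k = 3
k = 3: N1·N3 = 228 = 12·19, N2·N4 = 825 = 15·55
achieved = 12·19/(15·55) = 76/275; |achieved − target| = 0 ≤ 19/6875 ✓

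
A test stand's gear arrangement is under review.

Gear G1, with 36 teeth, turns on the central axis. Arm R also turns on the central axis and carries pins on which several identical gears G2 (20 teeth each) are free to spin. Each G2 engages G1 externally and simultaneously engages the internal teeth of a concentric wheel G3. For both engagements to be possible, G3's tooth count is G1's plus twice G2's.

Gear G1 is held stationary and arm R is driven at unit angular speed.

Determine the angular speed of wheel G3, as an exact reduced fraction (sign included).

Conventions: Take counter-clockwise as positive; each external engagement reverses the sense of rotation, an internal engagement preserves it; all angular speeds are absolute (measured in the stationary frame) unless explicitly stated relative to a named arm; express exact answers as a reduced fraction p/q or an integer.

topology: planetary set — G1 36T / G2 20T / G3 76T, arm = carrier (Willis)
ring teeth: 36 + 2·20 = 76
36(ω_sun−ω_arm) = −76(ω_ring−ω_arm),  ω_sun = 0, ω_arm = 1
ω_ring = 1 − (36/76)(0−1) = 28/19
exact speed ratio = 28/19

28/19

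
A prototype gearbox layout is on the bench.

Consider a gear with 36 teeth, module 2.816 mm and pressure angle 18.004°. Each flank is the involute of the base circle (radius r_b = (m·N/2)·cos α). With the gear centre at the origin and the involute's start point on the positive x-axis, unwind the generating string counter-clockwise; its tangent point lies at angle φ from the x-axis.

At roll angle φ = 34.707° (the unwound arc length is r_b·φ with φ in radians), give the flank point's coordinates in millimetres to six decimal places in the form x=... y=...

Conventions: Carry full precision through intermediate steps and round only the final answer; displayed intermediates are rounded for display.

topology: single-mesh involute geometry — m = 2.816, N = 36
pitch radius r_p = m·N/2 = 2.816·36/2 = 50.688000
base radius r_b = r_p·cos α = 50.688000·cos 18.004° = 48.206059
roll angle φ = 34.707° = 0.60575142 rad
x = r_b·(cos φ + φ·sin φ) = 56.255372
y = r_b·(sin φ − φ·cos φ) = 3.442258

x=56.255372 y=3.442258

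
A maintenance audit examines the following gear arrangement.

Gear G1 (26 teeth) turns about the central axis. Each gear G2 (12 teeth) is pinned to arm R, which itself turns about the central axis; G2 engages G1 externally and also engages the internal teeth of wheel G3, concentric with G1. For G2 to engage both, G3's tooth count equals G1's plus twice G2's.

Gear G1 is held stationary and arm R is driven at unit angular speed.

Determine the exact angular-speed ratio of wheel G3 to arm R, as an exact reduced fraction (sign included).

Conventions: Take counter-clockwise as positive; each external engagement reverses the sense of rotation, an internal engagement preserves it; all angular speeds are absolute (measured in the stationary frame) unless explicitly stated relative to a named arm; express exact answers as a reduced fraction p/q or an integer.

class = planetary set [G3 = 26+2·12 = 50; Willis about the carrier]
ring teeth: 26 + 2·12 = 50
26(ω_sun−ω_arm) = −50(ω_ring−ω_arm),  ω_sun = 0, ω_arm = 1
ω_ring = 1 − (26/50)(0−1) = 38/25
ω_out/ω_in = 38/25

38/25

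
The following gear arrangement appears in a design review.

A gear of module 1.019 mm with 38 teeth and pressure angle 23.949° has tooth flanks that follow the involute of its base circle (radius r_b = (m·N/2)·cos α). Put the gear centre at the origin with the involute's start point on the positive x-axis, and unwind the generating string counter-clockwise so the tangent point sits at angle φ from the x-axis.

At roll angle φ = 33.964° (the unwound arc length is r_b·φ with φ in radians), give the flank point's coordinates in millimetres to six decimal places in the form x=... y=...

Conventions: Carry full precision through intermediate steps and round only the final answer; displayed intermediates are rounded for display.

x=20.535135 y=1.185930

single-mesh involute tooth geometry (38T wheel at module 1.019)
pitch radius r_p = m·N/2 = 1.019·38/2 = 19.361000
base radius r_b = r_p·cos α = 19.361000·cos 23.949° = 17.694156
roll angle φ = 33.964° = 0.59278363 rad
x = r_b·(cos φ + φ·sin φ) = 20.535135
y = r_b·(sin φ − φ·cos φ) = 1.185930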